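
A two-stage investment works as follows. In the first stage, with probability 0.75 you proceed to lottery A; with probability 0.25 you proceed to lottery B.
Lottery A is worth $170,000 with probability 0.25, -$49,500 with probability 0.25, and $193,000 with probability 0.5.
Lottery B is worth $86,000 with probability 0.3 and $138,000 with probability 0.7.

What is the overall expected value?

$125,568.75

EV(A) = 0.25 × 170000 + 0.25 × (-49500) + 0.5 × 193000 = 42500 − 12375 + 96500 = 126625
EV(B) = 0.3 × 86000 + 0.7 × 138000 = 25800 + 96600 = 122400
Overall = 0.75 × 126625 + 0.25 × 122400 = 94968.75 + 30600 = 125568.75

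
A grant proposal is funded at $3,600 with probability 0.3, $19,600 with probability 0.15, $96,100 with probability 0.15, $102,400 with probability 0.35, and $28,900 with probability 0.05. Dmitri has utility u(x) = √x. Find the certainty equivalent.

E[u] = 0.3·√3600 + 0.15·√19600 + 0.15·√96100 + 0.35·√102400 + 0.05·√28900 = 0.3·60 + 0.15·140 + 0.15·310 + 0.35·320 + 0.05·170 = 206
CE = (206)² = 42436

$42,436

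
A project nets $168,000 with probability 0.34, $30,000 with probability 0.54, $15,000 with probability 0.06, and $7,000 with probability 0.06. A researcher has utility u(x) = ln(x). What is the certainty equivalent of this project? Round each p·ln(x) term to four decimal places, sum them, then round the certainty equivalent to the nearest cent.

$47,367.90

E[u] = 0.34·ln(168000) + 0.54·ln(30000) + 0.06·ln(15000) + 0.06·ln(7000) = 4.0908 + 5.5668 + 0.5769 + 0.5312 = 10.7657
CE = e^10.7657 ≈ 47367.90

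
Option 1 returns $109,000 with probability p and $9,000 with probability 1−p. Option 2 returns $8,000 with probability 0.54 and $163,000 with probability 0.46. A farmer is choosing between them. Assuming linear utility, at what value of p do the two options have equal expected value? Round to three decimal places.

EV(Option 2) = 0.54 × 8000 + 0.46 × 163000 = 4320 + 74980 = 79300
p·109000 + (1−p)·9000 = 79300
100000p + 9000 = 79300
p = (79300 − 9000) / 100000

p = 0.703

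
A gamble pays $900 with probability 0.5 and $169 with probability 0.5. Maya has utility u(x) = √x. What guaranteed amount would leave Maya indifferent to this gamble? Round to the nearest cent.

E[u] = 0.5·√900 + 0.5·√169 = 0.5·30 + 0.5·13 = 21.5
CE = (21.5)² = 462.25

$462.25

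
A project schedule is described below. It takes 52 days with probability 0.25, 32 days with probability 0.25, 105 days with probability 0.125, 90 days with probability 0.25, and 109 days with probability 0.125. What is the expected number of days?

70.25 days

EV = 0.25 × 52 + 0.25 × 32 + 0.125 × 105 + 0.25 × 90 + 0.125 × 109 = 13 + 8 + 13.125 + 22.5 + 13.625 = 70.25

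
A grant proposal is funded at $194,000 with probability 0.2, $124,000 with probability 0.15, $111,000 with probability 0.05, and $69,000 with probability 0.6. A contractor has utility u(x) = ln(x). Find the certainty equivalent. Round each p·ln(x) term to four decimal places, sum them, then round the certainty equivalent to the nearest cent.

E[u] = 0.2·ln(194000) + 0.15·ln(124000) + 0.05·ln(111000) + 0.6·ln(69000) = 2.4351 + 1.7592 + 0.5809 + 6.6851 = 11.4603
CE = e^11.4603 ≈ 94873.53

$94,873.53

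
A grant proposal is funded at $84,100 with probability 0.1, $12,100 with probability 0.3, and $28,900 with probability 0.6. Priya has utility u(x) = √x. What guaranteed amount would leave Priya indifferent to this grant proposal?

$26,896

E[u] = 0.1·√84100 + 0.3·√12100 + 0.6·√28900 = 0.1·290 + 0.3·110 + 0.6·170 = 164
CE = (164)² = 26896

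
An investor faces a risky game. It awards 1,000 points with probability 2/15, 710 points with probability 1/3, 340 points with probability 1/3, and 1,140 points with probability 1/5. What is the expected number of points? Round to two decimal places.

EV = 2/15 × 1000 + 1/3 × 710 + 1/3 × 340 + 1/5 × 1140 = 133.3333 + 236.6667 + 113.3333 + 228 = 711.3333

711.33 points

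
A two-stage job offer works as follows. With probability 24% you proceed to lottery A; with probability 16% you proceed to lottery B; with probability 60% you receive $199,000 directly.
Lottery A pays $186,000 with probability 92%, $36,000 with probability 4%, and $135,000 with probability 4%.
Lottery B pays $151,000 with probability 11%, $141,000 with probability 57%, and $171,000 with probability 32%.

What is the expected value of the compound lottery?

$186,382.40

EV(A) = 0.92 × 186000 + 0.04 × 36000 + 0.04 × 135000 = 171120 + 1440 + 5400 = 177960
EV(B) = 0.11 × 151000 + 0.57 × 141000 + 0.32 × 171000 = 16610 + 80370 + 54720 = 151700
Branch C: 199000 (certain)
Overall = 0.24 × 177960 + 0.16 × 151700 + 0.6 × 199000 = 42710.4 + 24272 + 119400 = 186382.4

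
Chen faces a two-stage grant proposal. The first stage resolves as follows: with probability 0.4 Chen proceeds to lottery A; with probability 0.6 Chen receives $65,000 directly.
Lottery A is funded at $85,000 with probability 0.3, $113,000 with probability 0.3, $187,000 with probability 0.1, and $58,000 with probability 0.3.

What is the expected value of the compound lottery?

EV(A) = 0.3 × 85000 + 0.3 × 113000 + 0.1 × 187000 + 0.3 × 58000 = 25500 + 33900 + 18700 + 17400 = 95500
Branch B: 65000 (certain)
Overall = 0.4 × 95500 + 0.6 × 65000 = 38200 + 39000 = 77200

$77,200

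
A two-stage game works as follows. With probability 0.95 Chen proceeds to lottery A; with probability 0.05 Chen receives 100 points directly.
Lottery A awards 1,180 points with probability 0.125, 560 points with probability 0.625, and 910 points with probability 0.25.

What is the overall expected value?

693.75 points

EV(A) = 0.125 × 1180 + 0.625 × 560 + 0.25 × 910 = 147.5 + 350 + 227.5 = 725
Branch B: 100 (certain)
Overall = 0.95 × 725 + 0.05 × 100 = 688.75 + 5 = 693.75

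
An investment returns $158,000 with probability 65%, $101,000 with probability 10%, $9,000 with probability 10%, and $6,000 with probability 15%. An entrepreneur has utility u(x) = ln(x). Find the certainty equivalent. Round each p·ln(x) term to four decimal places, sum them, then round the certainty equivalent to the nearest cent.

$69,452.61

E[u] = 0.65·ln(158000) + 0.1·ln(101000) + 0.1·ln(9000) + 0.15·ln(6000) = 7.7807 + 1.1523 + 0.9105 + 1.3049 = 11.1484
CE = e^11.1484 ≈ 69452.61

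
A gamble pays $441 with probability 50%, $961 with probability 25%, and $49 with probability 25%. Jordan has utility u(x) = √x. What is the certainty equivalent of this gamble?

$400

E[u] = 0.5·√441 + 0.25·√961 + 0.25·√49 = 0.5·21 + 0.25·31 + 0.25·7 = 20
CE = (20)² = 400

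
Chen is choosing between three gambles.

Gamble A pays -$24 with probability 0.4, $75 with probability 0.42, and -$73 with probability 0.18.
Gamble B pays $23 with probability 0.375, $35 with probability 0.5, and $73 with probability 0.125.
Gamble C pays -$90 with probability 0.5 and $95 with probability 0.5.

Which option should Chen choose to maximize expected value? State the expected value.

Gamble B ($35.25)

Gamble A = 0.4 × (-24) + 0.42 × 75 + 0.18 × (-73) = -9.6 + 31.5 − 13.14 = 8.76
Gamble B = 0.375 × 23 + 0.5 × 35 + 0.125 × 73 = 8.625 + 17.5 + 9.125 = 35.25
Gamble C = 0.5 × (-90) + 0.5 × 95 = -45 + 47.5 = 2.5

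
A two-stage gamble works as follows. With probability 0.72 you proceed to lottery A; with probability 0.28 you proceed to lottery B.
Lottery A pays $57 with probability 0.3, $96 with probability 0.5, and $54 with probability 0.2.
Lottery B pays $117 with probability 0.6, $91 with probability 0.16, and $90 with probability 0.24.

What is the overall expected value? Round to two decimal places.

$84.43

EV(A) = 0.3 × 57 + 0.5 × 96 + 0.2 × 54 = 17.1 + 48 + 10.8 = 75.9
EV(B) = 0.6 × 117 + 0.16 × 91 + 0.24 × 90 = 70.2 + 14.56 + 21.6 = 106.36
Overall = 0.72 × 75.9 + 0.28 × 106.36 = 54.648 + 29.7808 = 84.4288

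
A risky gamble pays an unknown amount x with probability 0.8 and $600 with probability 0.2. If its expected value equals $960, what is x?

x = $1,050

0.8·x + 0.2·600 = 960
0.8·x = 960 − 120 = 840
x = 840 / 0.8 = 1050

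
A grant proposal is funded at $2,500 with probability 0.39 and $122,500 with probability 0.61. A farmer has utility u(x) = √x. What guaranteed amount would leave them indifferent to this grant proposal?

E[u] = 0.39·√2500 + 0.61·√122500 = 0.39·50 + 0.61·350 = 233
CE = (233)² = 54289

$54,289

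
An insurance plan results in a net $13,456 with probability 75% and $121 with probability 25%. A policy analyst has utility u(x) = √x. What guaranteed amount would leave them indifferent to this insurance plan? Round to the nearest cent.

E[u] = 0.75·√13456 + 0.25·√121 = 0.75·116 + 0.25·11 = 89.75
CE = (89.75)² = 8055.0625

$8,055.06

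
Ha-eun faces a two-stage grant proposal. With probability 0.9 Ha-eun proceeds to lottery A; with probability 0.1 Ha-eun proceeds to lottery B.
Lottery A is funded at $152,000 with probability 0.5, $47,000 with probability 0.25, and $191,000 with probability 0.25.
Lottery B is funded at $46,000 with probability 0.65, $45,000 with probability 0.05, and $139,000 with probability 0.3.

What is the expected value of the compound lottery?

$129,335

EV(A) = 0.5 × 152000 + 0.25 × 47000 + 0.25 × 191000 = 76000 + 11750 + 47750 = 135500
EV(B) = 0.65 × 46000 + 0.05 × 45000 + 0.3 × 139000 = 29900 + 2250 + 41700 = 73850
Overall = 0.9 × 135500 + 0.1 × 73850 = 121950 + 7385 = 129335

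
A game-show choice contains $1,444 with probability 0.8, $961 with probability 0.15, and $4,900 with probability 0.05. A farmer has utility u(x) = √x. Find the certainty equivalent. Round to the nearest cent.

$1,486.10

E[u] = 0.8·√1444 + 0.15·√961 + 0.05·√4900 = 0.8·38 + 0.15·31 + 0.05·70 = 38.55
CE = (38.55)² = 1486.1025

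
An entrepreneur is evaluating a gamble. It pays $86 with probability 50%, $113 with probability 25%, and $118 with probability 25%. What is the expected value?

EV = 0.5 × 86 + 0.25 × 113 + 0.25 × 118 = 43 + 28.25 + 29.5 = 100.75

$100.75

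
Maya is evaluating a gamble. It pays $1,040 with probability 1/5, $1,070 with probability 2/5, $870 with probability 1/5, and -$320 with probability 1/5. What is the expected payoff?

EV = 1/5 × 1040 + 2/5 × 1070 + 1/5 × 870 + 1/5 × (-320) = 208 + 428 + 174 − 64 = 746

$746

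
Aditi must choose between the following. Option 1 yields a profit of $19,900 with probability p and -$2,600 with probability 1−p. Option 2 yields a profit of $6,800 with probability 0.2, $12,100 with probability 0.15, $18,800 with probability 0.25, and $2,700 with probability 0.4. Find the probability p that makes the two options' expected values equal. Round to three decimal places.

EV(Option 2) = 0.2 × 6800 + 0.15 × 12100 + 0.25 × 18800 + 0.4 × 2700 = 1360 + 1815 + 4700 + 1080 = 8955
p·19900 + (1−p)·(-2600) = 8955
22500p − 2600 = 8955
p = (8955 + 2600) / 22500

p = 0.514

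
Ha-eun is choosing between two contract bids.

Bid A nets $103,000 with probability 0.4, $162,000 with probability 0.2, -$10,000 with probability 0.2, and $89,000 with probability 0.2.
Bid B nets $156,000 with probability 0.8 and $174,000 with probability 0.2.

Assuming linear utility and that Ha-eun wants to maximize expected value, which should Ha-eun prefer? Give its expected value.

Bid B ($159,600)

Bid A = 0.4 × 103000 + 0.2 × 162000 + 0.2 × (-10000) + 0.2 × 89000 = 41200 + 32400 − 2000 + 17800 = 89400
Bid B = 0.8 × 156000 + 0.2 × 174000 = 124800 + 34800 = 159600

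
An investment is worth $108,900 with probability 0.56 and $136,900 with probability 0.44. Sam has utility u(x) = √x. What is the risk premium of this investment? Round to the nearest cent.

E[u] = 0.56·√108900 + 0.44·√136900 = 0.56·330 + 0.44·370 = 347.6
CE = (347.6)² = 120825.76
Risk premium = EV − CE = 121220 − 120825.76 = 394.24

$394.24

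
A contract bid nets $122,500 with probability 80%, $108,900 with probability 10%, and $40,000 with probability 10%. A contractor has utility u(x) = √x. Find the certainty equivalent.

$110,889

E[u] = 0.8·√122500 + 0.1·√108900 + 0.1·√40000 = 0.8·350 + 0.1·330 + 0.1·200 = 333
CE = (333)² = 110889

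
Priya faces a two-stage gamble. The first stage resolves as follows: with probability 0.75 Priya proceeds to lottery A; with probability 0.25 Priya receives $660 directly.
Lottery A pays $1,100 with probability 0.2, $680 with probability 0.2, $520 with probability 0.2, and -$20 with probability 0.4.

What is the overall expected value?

EV(A) = 0.2 × 1100 + 0.2 × 680 + 0.2 × 520 + 0.4 × (-20) = 220 + 136 + 104 − 8 = 452
Branch B: 660 (certain)
Overall = 0.75 × 452 + 0.25 × 660 = 339 + 165 = 504

$504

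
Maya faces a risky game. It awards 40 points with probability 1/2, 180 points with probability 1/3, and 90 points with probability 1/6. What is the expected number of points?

EV = 1/2 × 40 + 1/3 × 180 + 1/6 × 90 = 20 + 60 + 15 = 95

95 points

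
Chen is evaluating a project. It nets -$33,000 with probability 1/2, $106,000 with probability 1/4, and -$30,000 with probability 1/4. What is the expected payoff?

EV = 1/2 × (-33000) + 1/4 × 106000 + 1/4 × (-30000) = -16500 + 26500 − 7500 = 2500

$2,500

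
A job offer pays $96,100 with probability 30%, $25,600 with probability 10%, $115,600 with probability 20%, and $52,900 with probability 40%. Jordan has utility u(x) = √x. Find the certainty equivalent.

E[u] = 0.3·√96100 + 0.1·√25600 + 0.2·√115600 + 0.4·√52900 = 0.3·310 + 0.1·160 + 0.2·340 + 0.4·230 = 269
CE = (269)² = 72361

$72,361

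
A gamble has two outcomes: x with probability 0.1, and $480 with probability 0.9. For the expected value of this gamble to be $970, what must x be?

0.1·x + 0.9·480 = 970
0.1·x = 970 − 432 = 538
x = 538 / 0.1 = 5380

x = $5,380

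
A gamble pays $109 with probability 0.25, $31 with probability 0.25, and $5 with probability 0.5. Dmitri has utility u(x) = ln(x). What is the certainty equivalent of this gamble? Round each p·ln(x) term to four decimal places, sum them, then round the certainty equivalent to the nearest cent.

$17.05

E[u] = 0.25·ln(109) + 0.25·ln(31) + 0.5·ln(5) = 1.1728 + 0.8585 + 0.8047 = 2.8360
CE = e^2.8360 ≈ 17.05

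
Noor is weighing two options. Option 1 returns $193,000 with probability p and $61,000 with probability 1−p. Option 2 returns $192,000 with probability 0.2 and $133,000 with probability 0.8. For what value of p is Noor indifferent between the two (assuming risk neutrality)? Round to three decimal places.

p = 0.635

EV(Option 2) = 0.2 × 192000 + 0.8 × 133000 = 38400 + 106400 = 144800
p·193000 + (1−p)·61000 = 144800
132000p + 61000 = 144800
p = (144800 − 61000) / 132000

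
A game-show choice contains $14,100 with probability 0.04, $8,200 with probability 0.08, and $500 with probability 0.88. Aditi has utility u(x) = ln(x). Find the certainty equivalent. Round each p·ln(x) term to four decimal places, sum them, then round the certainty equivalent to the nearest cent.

E[u] = 0.04·ln(14100) + 0.08·ln(8200) + 0.88·ln(500) = 0.3822 + 0.7210 + 5.4689 = 6.5721
CE = e^6.5721 ≈ 714.87

$714.87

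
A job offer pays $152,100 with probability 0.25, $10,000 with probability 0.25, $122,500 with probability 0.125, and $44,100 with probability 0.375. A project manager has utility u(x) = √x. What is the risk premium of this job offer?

$12,350

E[u] = 0.25·√152100 + 0.25·√10000 + 0.125·√122500 + 0.375·√44100 = 0.25·390 + 0.25·100 + 0.125·350 + 0.375·210 = 245
CE = (245)² = 60025
Risk premium = EV − CE = 72375 − 60025 = 12350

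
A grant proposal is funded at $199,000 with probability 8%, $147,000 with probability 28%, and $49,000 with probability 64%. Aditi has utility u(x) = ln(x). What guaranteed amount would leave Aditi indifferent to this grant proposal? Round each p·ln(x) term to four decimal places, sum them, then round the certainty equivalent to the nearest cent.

E[u] = 0.08·ln(199000) + 0.28·ln(147000) + 0.64·ln(49000) = 0.9761 + 3.3315 + 6.9117 = 11.2193
CE = e^11.2193 ≈ 74555.57

$74,555.57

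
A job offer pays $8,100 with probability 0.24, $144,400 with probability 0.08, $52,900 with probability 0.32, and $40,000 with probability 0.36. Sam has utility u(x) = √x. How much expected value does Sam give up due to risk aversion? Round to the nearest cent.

E[u] = 0.24·√8100 + 0.08·√144400 + 0.32·√52900 + 0.36·√40000 = 0.24·90 + 0.08·380 + 0.32·230 + 0.36·200 = 197.6
CE = (197.6)² = 39045.76
Risk premium = EV − CE = 44824 − 39045.76 = 5778.24

$5,778.24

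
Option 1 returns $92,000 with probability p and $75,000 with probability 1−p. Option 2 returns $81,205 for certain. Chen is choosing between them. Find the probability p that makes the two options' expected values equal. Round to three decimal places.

p·92000 + (1−p)·75000 = 81205
17000p + 75000 = 81205
p = (81205 − 75000) / 17000

p = 0.365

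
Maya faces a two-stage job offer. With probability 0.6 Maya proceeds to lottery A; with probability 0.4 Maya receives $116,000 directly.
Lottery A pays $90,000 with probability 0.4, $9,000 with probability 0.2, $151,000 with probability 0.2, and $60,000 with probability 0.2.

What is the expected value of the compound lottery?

$94,400

EV(A) = 0.4 × 90000 + 0.2 × 9000 + 0.2 × 151000 + 0.2 × 60000 = 36000 + 1800 + 30200 + 12000 = 80000
Branch B: 116000 (certain)
Overall = 0.6 × 80000 + 0.4 × 116000 = 48000 + 46400 = 94400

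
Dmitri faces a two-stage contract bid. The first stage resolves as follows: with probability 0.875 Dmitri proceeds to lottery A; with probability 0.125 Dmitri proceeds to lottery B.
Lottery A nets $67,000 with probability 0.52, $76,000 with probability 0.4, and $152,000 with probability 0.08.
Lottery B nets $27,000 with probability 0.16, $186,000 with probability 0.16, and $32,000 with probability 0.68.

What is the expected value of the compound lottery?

$74,705

EV(A) = 0.52 × 67000 + 0.4 × 76000 + 0.08 × 152000 = 34840 + 30400 + 12160 = 77400
EV(B) = 0.16 × 27000 + 0.16 × 186000 + 0.68 × 32000 = 4320 + 29760 + 21760 = 55840
Overall = 0.875 × 77400 + 0.125 × 55840 = 67725 + 6980 = 74705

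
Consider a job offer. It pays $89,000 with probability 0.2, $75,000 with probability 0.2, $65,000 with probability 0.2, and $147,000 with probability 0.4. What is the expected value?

EV = 0.2 × 89000 + 0.2 × 75000 + 0.2 × 65000 + 0.4 × 147000 = 17800 + 15000 + 13000 + 58800 = 104600

$104,600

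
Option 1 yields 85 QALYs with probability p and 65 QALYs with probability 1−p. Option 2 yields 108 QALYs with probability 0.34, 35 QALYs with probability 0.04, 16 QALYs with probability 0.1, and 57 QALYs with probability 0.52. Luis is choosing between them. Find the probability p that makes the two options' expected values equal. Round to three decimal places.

EV(Option 2) = 0.34 × 108 + 0.04 × 35 + 0.1 × 16 + 0.52 × 57 = 36.72 + 1.4 + 1.6 + 29.64 = 69.36
p·85 + (1−p)·65 = 69.36
20p + 65 = 69.36
p = (69.36 − 65) / 20

p = 0.218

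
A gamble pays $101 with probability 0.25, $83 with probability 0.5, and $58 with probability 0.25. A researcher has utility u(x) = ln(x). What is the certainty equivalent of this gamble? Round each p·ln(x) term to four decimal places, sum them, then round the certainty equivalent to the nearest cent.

E[u] = 0.25·ln(101) + 0.5·ln(83) + 0.25·ln(58) = 1.1538 + 2.2094 + 1.0151 = 4.3783
CE = e^4.3783 ≈ 79.70

$79.70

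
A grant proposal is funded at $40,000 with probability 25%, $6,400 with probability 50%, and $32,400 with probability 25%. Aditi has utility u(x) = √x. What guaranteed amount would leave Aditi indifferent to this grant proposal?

$18,225

E[u] = 0.25·√40000 + 0.5·√6400 + 0.25·√32400 = 0.25·200 + 0.5·80 + 0.25·180 = 135
CE = (135)² = 18225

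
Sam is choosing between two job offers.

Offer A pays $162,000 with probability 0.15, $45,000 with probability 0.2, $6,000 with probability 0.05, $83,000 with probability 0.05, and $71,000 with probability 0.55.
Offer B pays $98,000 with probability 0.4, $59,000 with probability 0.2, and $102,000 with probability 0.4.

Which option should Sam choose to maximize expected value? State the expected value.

Offer A = 0.15 × 162000 + 0.2 × 45000 + 0.05 × 6000 + 0.05 × 83000 + 0.55 × 71000 = 24300 + 9000 + 300 + 4150 + 39050 = 76800
Offer B = 0.4 × 98000 + 0.2 × 59000 + 0.4 × 102000 = 39200 + 11800 + 40800 = 91800

Offer B ($91,800)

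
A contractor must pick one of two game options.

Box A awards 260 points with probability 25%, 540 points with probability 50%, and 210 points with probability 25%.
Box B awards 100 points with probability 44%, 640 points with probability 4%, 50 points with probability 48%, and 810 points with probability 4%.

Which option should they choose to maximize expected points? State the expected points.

Box A = 0.25 × 260 + 0.5 × 540 + 0.25 × 210 = 65 + 270 + 52.5 = 387.5
Box B = 0.44 × 100 + 0.04 × 640 + 0.48 × 50 + 0.04 × 810 = 44 + 25.6 + 24 + 32.4 = 126

Box A (387.5 points)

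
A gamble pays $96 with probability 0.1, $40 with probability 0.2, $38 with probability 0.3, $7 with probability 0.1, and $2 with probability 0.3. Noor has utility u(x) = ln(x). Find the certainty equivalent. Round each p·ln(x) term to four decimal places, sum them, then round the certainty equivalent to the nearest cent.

$14.70

E[u] = 0.1·ln(96) + 0.2·ln(40) + 0.3·ln(38) + 0.1·ln(7) + 0.3·ln(2) = 0.4564 + 0.7378 + 1.0913 + 0.1946 + 0.2079 = 2.6880
CE = e^2.6880 ≈ 14.70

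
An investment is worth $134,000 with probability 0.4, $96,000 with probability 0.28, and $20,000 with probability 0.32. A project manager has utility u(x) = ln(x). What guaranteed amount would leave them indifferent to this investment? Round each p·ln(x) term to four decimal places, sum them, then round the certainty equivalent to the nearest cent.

$66,403.17

E[u] = 0.4·ln(134000) + 0.28·ln(96000) + 0.32·ln(20000) = 4.7222 + 3.2122 + 3.1691 = 11.1035
CE = e^11.1035 ≈ 66403.17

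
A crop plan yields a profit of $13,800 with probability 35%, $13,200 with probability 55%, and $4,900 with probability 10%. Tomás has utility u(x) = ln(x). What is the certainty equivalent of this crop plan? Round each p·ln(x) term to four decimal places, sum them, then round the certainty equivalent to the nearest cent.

E[u] = 0.35·ln(13800) + 0.55·ln(13200) + 0.1·ln(4900) = 3.3363 + 5.2184 + 0.8497 = 9.4044
CE = e^9.4044 ≈ 12141.69

$12,141.69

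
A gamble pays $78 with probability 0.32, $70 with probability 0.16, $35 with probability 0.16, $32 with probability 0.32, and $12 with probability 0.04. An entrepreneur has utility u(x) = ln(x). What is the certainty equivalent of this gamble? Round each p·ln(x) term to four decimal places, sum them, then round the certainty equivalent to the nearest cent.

E[u] = 0.32·ln(78) + 0.16·ln(70) + 0.16·ln(35) + 0.32·ln(32) + 0.04·ln(12) = 1.3941 + 0.6798 + 0.5689 + 1.1090 + 0.0994 = 3.8512
CE = e^3.8512 ≈ 47.05

$47.05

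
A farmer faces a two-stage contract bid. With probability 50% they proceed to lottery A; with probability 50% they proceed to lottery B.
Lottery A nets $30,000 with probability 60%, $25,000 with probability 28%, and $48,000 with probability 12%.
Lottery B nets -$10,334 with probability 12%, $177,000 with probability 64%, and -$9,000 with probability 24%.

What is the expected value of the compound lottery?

EV(A) = 0.6 × 30000 + 0.28 × 25000 + 0.12 × 48000 = 18000 + 7000 + 5760 = 30760
EV(B) = 0.12 × (-10334) + 0.64 × 177000 + 0.24 × (-9000) = -1240.08 + 113280 − 2160 = 109879.92
Overall = 0.5 × 30760 + 0.5 × 109879.92 = 15380 + 54939.96 = 70319.96

$70,319.96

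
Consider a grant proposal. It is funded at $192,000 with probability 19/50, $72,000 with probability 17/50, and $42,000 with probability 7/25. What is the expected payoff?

EV = 19/50 × 192000 + 17/50 × 72000 + 7/25 × 42000 = 72960 + 24480 + 11760 = 109200

$109,200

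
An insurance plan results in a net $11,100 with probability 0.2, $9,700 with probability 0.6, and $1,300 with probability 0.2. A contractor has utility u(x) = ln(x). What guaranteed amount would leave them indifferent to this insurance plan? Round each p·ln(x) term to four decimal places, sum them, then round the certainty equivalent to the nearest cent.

E[u] = 0.2·ln(11100) + 0.6·ln(9700) + 0.2·ln(1300) = 1.8629 + 5.5079 + 1.4340 = 8.8048
CE = e^8.8048 ≈ 6666.16

$6,666.16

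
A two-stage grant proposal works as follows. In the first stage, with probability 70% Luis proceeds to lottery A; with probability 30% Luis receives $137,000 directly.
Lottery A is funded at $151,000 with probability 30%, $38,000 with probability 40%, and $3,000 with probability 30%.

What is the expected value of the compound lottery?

$84,080

EV(A) = 0.3 × 151000 + 0.4 × 38000 + 0.3 × 3000 = 45300 + 15200 + 900 = 61400
Branch B: 137000 (certain)
Overall = 0.7 × 61400 + 0.3 × 137000 = 42980 + 41100 = 84080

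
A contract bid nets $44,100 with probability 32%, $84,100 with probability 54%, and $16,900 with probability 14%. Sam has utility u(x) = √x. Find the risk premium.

$3,328

E[u] = 0.32·√44100 + 0.54·√84100 + 0.14·√16900 = 0.32·210 + 0.54·290 + 0.14·130 = 242
CE = (242)² = 58564
Risk premium = EV − CE = 61892 − 58564 = 3328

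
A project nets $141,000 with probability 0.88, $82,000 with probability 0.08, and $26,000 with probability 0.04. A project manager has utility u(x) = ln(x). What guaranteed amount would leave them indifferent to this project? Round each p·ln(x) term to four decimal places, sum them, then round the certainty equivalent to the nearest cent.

$126,184.45

E[u] = 0.88·ln(141000) + 0.08·ln(82000) + 0.04·ln(26000) = 10.4337 + 0.9052 + 0.4066 = 11.7455
CE = e^11.7455 ≈ 126184.45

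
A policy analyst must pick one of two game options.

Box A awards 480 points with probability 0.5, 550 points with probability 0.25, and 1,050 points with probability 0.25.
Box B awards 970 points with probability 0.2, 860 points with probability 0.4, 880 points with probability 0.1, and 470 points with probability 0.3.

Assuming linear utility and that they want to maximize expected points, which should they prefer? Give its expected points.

Box A = 0.5 × 480 + 0.25 × 550 + 0.25 × 1050 = 240 + 137.5 + 262.5 = 640
Box B = 0.2 × 970 + 0.4 × 860 + 0.1 × 880 + 0.3 × 470 = 194 + 344 + 88 + 141 = 767

Box B (767 points)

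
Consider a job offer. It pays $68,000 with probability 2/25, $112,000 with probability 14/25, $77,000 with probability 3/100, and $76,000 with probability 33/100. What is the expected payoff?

EV = 2/25 × 68000 + 14/25 × 112000 + 3/100 × 77000 + 33/100 × 76000 = 5440 + 62720 + 2310 + 25080 = 95550

$95,550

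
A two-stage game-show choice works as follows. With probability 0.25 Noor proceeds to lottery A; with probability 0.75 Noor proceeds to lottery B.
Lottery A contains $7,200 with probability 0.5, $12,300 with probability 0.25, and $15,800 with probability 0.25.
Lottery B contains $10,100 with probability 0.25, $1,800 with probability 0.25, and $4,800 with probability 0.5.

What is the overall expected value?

$6,687.50

EV(A) = 0.5 × 7200 + 0.25 × 12300 + 0.25 × 15800 = 3600 + 3075 + 3950 = 10625
EV(B) = 0.25 × 10100 + 0.25 × 1800 + 0.5 × 4800 = 2525 + 450 + 2400 = 5375
Overall = 0.25 × 10625 + 0.75 × 5375 = 2656.25 + 4031.25 = 6687.5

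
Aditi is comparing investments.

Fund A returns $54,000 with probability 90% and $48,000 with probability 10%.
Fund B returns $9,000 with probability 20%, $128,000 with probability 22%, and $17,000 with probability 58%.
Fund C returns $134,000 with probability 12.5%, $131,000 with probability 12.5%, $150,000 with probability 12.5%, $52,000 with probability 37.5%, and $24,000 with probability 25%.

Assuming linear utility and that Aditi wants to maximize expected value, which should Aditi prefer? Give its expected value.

Fund A = 0.9 × 54000 + 0.1 × 48000 = 48600 + 4800 = 53400
Fund B = 0.2 × 9000 + 0.22 × 128000 + 0.58 × 17000 = 1800 + 28160 + 9860 = 39820
Fund C = 0.125 × 134000 + 0.125 × 131000 + 0.125 × 150000 + 0.375 × 52000 + 0.25 × 24000 = 16750 + 16375 + 18750 + 19500 + 6000 = 77375

Fund C ($77,375)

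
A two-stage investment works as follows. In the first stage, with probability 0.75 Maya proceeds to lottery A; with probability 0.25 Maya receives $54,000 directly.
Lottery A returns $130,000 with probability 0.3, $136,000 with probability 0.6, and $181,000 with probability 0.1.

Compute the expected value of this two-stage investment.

$117,525

EV(A) = 0.3 × 130000 + 0.6 × 136000 + 0.1 × 181000 = 39000 + 81600 + 18100 = 138700
Branch B: 54000 (certain)
Overall = 0.75 × 138700 + 0.25 × 54000 = 104025 + 13500 = 117525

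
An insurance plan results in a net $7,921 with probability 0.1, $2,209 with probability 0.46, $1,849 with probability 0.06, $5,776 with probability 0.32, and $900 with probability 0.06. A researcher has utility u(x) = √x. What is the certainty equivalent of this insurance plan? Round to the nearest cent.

$3,507.01

E[u] = 0.1·√7921 + 0.46·√2209 + 0.06·√1849 + 0.32·√5776 + 0.06·√900 = 0.1·89 + 0.46·47 + 0.06·43 + 0.32·76 + 0.06·30 = 59.22
CE = (59.22)² = 3507.0084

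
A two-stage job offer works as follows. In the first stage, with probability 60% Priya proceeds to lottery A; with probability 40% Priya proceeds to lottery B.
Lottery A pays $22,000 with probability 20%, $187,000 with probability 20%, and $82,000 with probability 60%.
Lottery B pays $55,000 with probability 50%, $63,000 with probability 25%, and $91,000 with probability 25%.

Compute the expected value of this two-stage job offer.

$81,000

EV(A) = 0.2 × 22000 + 0.2 × 187000 + 0.6 × 82000 = 4400 + 37400 + 49200 = 91000
EV(B) = 0.5 × 55000 + 0.25 × 63000 + 0.25 × 91000 = 27500 + 15750 + 22750 = 66000
Overall = 0.6 × 91000 + 0.4 × 66000 = 54600 + 26400 = 81000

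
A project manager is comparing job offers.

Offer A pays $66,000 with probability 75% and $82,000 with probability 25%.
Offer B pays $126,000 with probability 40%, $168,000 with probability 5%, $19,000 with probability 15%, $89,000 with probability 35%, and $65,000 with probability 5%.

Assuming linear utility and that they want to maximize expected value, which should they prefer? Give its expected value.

Offer B ($96,050)

Offer A = 0.75 × 66000 + 0.25 × 82000 = 49500 + 20500 = 70000
Offer B = 0.4 × 126000 + 0.05 × 168000 + 0.15 × 19000 + 0.35 × 89000 + 0.05 × 65000 = 50400 + 8400 + 2850 + 31150 + 3250 = 96050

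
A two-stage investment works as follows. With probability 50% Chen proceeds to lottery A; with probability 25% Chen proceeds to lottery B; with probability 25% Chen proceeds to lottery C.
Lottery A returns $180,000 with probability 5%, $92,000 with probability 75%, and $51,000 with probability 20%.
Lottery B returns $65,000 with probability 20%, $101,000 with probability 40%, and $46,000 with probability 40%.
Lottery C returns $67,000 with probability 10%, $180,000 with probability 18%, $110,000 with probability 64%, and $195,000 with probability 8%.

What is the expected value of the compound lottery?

$93,325

EV(A) = 0.05 × 180000 + 0.75 × 92000 + 0.2 × 51000 = 9000 + 69000 + 10200 = 88200
EV(B) = 0.2 × 65000 + 0.4 × 101000 + 0.4 × 46000 = 13000 + 40400 + 18400 = 71800
EV(C) = 0.1 × 67000 + 0.18 × 180000 + 0.64 × 110000 + 0.08 × 195000 = 6700 + 32400 + 70400 + 15600 = 125100
Overall = 0.5 × 88200 + 0.25 × 71800 + 0.25 × 125100 = 44100 + 17950 + 31275 = 93325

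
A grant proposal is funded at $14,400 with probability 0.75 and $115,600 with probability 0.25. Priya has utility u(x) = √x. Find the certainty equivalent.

$30,625

E[u] = 0.75·√14400 + 0.25·√115600 = 0.75·120 + 0.25·340 = 175
CE = (175)² = 30625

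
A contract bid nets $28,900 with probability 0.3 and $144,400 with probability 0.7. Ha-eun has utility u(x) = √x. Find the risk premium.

E[u] = 0.3·√28900 + 0.7·√144400 = 0.3·170 + 0.7·380 = 317
CE = (317)² = 100489
Risk premium = EV − CE = 109750 − 100489 = 9261

$9,261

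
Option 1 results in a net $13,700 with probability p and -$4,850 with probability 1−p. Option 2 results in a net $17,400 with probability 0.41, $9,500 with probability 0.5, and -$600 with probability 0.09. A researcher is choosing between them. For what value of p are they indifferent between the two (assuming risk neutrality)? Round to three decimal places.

EV(Option 2) = 0.41 × 17400 + 0.5 × 9500 + 0.09 × (-600) = 7134 + 4750 − 54 = 11830
p·13700 + (1−p)·(-4850) = 11830
18550p − 4850 = 11830
p = (11830 + 4850) / 18550

p = 0.899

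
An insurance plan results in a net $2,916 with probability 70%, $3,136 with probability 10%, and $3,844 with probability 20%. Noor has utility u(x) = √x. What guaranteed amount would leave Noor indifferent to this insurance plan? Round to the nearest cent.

E[u] = 0.7·√2916 + 0.1·√3136 + 0.2·√3844 = 0.7·54 + 0.1·56 + 0.2·62 = 55.8
CE = (55.8)² = 3113.64

$3,113.64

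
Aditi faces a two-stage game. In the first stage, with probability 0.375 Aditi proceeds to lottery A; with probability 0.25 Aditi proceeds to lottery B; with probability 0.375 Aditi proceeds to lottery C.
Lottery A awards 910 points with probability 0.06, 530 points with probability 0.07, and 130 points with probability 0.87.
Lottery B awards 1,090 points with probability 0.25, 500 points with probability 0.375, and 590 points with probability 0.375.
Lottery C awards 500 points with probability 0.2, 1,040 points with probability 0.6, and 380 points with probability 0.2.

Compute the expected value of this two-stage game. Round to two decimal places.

EV(A) = 0.06 × 910 + 0.07 × 530 + 0.87 × 130 = 54.6 + 37.1 + 113.1 = 204.8
EV(B) = 0.25 × 1090 + 0.375 × 500 + 0.375 × 590 = 272.5 + 187.5 + 221.25 = 681.25
EV(C) = 0.2 × 500 + 0.6 × 1040 + 0.2 × 380 = 100 + 624 + 76 = 800
Overall = 0.375 × 204.8 + 0.25 × 681.25 + 0.375 × 800 = 76.8 + 170.3125 + 300 = 547.1125

547.11 points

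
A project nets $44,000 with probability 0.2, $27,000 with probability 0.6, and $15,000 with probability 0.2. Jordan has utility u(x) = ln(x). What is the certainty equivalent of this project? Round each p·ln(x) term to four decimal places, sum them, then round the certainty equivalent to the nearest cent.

E[u] = 0.2·ln(44000) + 0.6·ln(27000) + 0.2·ln(15000) = 2.1384 + 6.1222 + 1.9232 = 10.1838
CE = e^10.1838 ≈ 26470.87

$26,470.87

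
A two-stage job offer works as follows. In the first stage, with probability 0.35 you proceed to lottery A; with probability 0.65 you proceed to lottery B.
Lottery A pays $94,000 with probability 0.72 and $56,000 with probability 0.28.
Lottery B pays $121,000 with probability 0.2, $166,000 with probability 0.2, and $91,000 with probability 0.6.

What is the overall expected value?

EV(A) = 0.72 × 94000 + 0.28 × 56000 = 67680 + 15680 = 83360
EV(B) = 0.2 × 121000 + 0.2 × 166000 + 0.6 × 91000 = 24200 + 33200 + 54600 = 112000
Overall = 0.35 × 83360 + 0.65 × 112000 = 29176 + 72800 = 101976

$101,976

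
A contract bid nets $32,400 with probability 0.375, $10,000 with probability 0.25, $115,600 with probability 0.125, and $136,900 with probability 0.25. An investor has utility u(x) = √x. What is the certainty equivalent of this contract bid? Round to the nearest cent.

$51,756.25

E[u] = 0.375·√32400 + 0.25·√10000 + 0.125·√115600 + 0.25·√136900 = 0.375·180 + 0.25·100 + 0.125·340 + 0.25·370 = 227.5
CE = (227.5)² = 51756.25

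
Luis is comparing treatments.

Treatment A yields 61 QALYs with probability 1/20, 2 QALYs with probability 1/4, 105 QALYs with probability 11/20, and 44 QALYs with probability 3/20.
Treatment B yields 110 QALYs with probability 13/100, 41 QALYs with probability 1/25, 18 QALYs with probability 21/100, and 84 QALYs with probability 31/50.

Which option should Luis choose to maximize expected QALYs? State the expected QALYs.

Treatment A = 1/20 × 61 + 1/4 × 2 + 11/20 × 105 + 3/20 × 44 = 3.05 + 0.5 + 57.75 + 6.6 = 67.9
Treatment B = 13/100 × 110 + 1/25 × 41 + 21/100 × 18 + 31/50 × 84 = 14.3 + 1.64 + 3.78 + 52.08 = 71.8

Treatment B (71.8 QALYs)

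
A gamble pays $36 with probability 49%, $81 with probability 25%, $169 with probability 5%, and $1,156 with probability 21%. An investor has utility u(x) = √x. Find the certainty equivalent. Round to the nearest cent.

$168.48

E[u] = 0.49·√36 + 0.25·√81 + 0.05·√169 + 0.21·√1156 = 0.49·6 + 0.25·9 + 0.05·13 + 0.21·34 = 12.98
CE = (12.98)² = 168.4804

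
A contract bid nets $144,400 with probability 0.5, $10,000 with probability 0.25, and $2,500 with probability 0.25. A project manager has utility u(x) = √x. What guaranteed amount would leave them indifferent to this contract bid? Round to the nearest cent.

$51,756.25

E[u] = 0.5·√144400 + 0.25·√10000 + 0.25·√2500 = 0.5·380 + 0.25·100 + 0.25·50 = 227.5
CE = (227.5)² = 51756.25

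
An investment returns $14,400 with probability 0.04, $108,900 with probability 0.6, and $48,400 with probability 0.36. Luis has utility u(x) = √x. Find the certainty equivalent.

$79,524

E[u] = 0.04·√14400 + 0.6·√108900 + 0.36·√48400 = 0.04·120 + 0.6·330 + 0.36·220 = 282
CE = (282)² = 79524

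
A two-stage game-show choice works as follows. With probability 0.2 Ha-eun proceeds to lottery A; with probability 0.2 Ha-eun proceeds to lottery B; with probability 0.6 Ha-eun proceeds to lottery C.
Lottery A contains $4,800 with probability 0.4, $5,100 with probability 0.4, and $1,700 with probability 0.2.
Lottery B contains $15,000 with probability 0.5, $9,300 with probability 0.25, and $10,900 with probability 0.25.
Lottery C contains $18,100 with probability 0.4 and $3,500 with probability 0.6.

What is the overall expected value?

$8,974

EV(A) = 0.4 × 4800 + 0.4 × 5100 + 0.2 × 1700 = 1920 + 2040 + 340 = 4300
EV(B) = 0.5 × 15000 + 0.25 × 9300 + 0.25 × 10900 = 7500 + 2325 + 2725 = 12550
EV(C) = 0.4 × 18100 + 0.6 × 3500 = 7240 + 2100 = 9340
Overall = 0.2 × 4300 + 0.2 × 12550 + 0.6 × 9340 = 860 + 2510 + 5604 = 8974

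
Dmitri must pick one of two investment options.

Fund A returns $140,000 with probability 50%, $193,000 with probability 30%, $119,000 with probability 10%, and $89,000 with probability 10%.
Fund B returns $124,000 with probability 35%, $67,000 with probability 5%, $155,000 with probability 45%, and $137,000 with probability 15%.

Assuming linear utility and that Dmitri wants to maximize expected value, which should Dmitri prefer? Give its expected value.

Fund A ($148,700)

Fund A = 0.5 × 140000 + 0.3 × 193000 + 0.1 × 119000 + 0.1 × 89000 = 70000 + 57900 + 11900 + 8900 = 148700
Fund B = 0.35 × 124000 + 0.05 × 67000 + 0.45 × 155000 + 0.15 × 137000 = 43400 + 3350 + 69750 + 20550 = 137050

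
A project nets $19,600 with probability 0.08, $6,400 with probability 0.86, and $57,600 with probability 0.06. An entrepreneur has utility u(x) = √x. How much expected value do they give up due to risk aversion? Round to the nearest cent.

E[u] = 0.08·√19600 + 0.86·√6400 + 0.06·√57600 = 0.08·140 + 0.86·80 + 0.06·240 = 94.4
CE = (94.4)² = 8911.36
Risk premium = EV − CE = 10528 − 8911.36 = 1616.64

$1,616.64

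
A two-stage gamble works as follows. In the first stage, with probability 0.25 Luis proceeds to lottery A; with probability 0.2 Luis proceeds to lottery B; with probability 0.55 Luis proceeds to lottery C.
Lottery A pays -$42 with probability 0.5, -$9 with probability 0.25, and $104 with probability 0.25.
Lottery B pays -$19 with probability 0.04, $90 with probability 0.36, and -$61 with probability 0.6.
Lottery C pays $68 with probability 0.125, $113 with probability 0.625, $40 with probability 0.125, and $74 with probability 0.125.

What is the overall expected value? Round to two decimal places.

EV(A) = 0.5 × (-42) + 0.25 × (-9) + 0.25 × 104 = -21 − 2.25 + 26 = 2.75
EV(B) = 0.04 × (-19) + 0.36 × 90 + 0.6 × (-61) = -0.76 + 32.4 − 36.6 = -4.96
EV(C) = 0.125 × 68 + 0.625 × 113 + 0.125 × 40 + 0.125 × 74 = 8.5 + 70.625 + 5 + 9.25 = 93.375
Overall = 0.25 × 2.75 + 0.2 × (-4.96) + 0.55 × 93.375 = 0.6875 − 0.992 + 51.35625 = 51.05175

$51.05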